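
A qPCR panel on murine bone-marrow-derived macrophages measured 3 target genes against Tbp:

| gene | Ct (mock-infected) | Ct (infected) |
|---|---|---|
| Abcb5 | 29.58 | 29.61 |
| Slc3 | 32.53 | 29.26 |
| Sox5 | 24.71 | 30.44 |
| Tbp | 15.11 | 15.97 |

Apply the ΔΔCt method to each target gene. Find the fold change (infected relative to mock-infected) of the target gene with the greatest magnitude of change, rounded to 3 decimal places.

Abcb5: ΔΔCt = (29.61−15.97) − (29.58−15.11) = 13.64 − 14.47 = -0.83; fold change = 2^0.83 = 1.778
Slc3: ΔΔCt = (29.26−15.97) − (32.53−15.11) = 13.29 − 17.42 = -4.13; fold change = 2^4.13 = 17.509
Sox5: ΔΔCt = (30.44−15.97) − (24.71−15.11) = 14.47 − 9.60 = 4.87; fold change = 2^-4.87 = 0.034
Sox5 has the largest |ΔΔCt| = 4.87.

0.034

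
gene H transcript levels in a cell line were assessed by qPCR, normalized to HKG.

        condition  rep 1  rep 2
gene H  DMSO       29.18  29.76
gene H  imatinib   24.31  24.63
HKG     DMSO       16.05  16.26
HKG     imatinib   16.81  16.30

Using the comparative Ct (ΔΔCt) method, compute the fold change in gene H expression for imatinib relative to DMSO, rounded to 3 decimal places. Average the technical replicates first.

42.224

Mean Ct: gene H DMSO 29.470; gene H imatinib 24.470; HKG DMSO 16.155; HKG imatinib 16.555
ΔCt(DMSO) = 29.470 − 16.155 = 13.315
ΔCt(imatinib) = 24.470 − 16.555 = 7.915
ΔΔCt = 7.915 − 13.315 = -5.400
Fold change = 2^(−(-5.400)) = 2^5.400 = 42.2243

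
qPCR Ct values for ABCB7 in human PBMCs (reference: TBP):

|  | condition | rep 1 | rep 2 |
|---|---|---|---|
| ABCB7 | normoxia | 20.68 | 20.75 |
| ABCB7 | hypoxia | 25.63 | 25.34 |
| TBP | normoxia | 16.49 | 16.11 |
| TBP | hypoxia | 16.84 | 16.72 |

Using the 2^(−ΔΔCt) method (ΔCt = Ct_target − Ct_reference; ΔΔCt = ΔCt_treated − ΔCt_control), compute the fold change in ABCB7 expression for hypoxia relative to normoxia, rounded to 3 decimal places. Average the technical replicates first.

0.051

Mean Ct: ABCB7 normoxia 20.715; ABCB7 hypoxia 25.485; TBP normoxia 16.300; TBP hypoxia 16.780
ΔCt(normoxia) = 20.715 − 16.300 = 4.415
ΔCt(hypoxia) = 25.485 − 16.780 = 8.705
ΔΔCt = 8.705 − 4.415 = 4.290
Fold change = 2^(−4.290) = 0.0511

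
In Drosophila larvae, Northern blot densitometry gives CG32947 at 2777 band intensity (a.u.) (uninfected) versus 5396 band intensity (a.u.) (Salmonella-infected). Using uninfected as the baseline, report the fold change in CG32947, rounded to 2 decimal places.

Fold change = 5396 / 2777 = 1.943
CG32947 is upregulated.

1.94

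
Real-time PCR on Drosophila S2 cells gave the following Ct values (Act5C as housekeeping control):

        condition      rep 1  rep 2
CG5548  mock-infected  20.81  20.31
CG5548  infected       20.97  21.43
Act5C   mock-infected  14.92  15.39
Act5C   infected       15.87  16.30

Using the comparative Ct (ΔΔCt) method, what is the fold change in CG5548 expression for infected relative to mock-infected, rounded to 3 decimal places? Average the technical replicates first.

Mean Ct: CG5548 mock-infected 20.560; CG5548 infected 21.200; Act5C mock-infected 15.155; Act5C infected 16.085
ΔCt(mock-infected) = 20.560 − 15.155 = 5.405
ΔCt(infected) = 21.200 − 16.085 = 5.115
ΔΔCt = 5.115 − 5.405 = -0.290
Fold change = 2^(−(-0.290)) = 2^0.290 = 1.2226

1.223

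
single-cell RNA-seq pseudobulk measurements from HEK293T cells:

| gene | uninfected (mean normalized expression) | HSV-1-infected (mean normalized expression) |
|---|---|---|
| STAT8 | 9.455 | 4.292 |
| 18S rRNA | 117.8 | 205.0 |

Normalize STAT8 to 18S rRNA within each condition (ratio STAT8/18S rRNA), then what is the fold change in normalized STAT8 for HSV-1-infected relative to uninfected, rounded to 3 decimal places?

STAT8/18S rRNA (uninfected) = 9.455 / 117.8 = 0.080263
STAT8/18S rRNA (HSV-1-infected) = 4.292 / 205.0 = 0.020937
Fold change = 0.020937 / 0.080263 = 0.2608

0.261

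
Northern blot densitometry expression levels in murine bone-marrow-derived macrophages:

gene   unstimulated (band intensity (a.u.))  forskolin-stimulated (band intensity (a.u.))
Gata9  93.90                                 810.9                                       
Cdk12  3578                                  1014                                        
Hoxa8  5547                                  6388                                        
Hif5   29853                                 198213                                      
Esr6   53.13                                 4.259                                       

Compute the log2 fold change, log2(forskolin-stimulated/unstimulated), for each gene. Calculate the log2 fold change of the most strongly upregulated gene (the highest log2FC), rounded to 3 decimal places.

log2(810.9/93.90) = 3.110  (Gata9)
log2(1014/3578) = -1.819  (Cdk12)
log2(6388/5547) = 0.204  (Hoxa8)
log2(198213/29853) = 2.731  (Hif5)
log2(4.259/53.13) = -3.641  (Esr6)
Gata9 is most strongly upregulated.

3.110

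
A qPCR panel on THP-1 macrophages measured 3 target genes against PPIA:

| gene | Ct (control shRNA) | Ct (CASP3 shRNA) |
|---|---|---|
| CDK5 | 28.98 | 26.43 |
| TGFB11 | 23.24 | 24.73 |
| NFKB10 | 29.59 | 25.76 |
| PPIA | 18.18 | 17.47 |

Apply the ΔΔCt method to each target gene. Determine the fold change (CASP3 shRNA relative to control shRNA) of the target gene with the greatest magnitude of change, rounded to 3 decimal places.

CDK5: ΔΔCt = (26.43−17.47) − (28.98−18.18) = 8.96 − 10.80 = -1.84; fold change = 2^1.84 = 3.580
TGFB11: ΔΔCt = (24.73−17.47) − (23.24−18.18) = 7.26 − 5.06 = 2.20; fold change = 2^-2.20 = 0.218
NFKB10: ΔΔCt = (25.76−17.47) − (29.59−18.18) = 8.29 − 11.41 = -3.12; fold change = 2^3.12 = 8.694
NFKB10 has the largest |ΔΔCt| = 3.12.

8.694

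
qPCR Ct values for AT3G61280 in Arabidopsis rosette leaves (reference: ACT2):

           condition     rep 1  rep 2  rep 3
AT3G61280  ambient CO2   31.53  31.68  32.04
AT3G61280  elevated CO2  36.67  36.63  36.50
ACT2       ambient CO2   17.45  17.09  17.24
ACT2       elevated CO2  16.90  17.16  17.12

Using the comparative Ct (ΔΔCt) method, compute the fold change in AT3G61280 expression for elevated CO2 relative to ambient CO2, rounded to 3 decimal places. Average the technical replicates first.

Mean Ct: AT3G61280 ambient CO2 31.750; AT3G61280 elevated CO2 36.600; ACT2 ambient CO2 17.260; ACT2 elevated CO2 17.060
ΔCt(ambient CO2) = 31.750 − 17.260 = 14.490
ΔCt(elevated CO2) = 36.600 − 17.060 = 19.540
ΔΔCt = 19.540 − 14.490 = 5.050
Fold change = 2^(−5.050) = 0.0302

0.030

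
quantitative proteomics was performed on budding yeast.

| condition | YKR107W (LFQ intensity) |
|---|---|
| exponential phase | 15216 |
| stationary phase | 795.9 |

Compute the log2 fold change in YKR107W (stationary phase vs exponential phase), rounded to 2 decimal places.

-4.26

Fold change = 795.9 / 15216 = 0.0523
log2(0.0523) = -4.257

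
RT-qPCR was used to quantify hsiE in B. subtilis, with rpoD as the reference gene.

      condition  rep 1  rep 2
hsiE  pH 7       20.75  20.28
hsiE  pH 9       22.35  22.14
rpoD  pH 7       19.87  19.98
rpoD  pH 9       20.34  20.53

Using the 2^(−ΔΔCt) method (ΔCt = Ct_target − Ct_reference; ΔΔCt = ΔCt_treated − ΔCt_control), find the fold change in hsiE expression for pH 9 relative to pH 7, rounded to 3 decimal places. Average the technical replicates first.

0.429

Mean Ct: hsiE pH 7 20.515; hsiE pH 9 22.245; rpoD pH 7 19.925; rpoD pH 9 20.435
ΔCt(pH 7) = 20.515 − 19.925 = 0.590
ΔCt(pH 9) = 22.245 − 20.435 = 1.810
ΔΔCt = 1.810 − 0.590 = 1.220
Fold change = 2^(−1.220) = 0.4293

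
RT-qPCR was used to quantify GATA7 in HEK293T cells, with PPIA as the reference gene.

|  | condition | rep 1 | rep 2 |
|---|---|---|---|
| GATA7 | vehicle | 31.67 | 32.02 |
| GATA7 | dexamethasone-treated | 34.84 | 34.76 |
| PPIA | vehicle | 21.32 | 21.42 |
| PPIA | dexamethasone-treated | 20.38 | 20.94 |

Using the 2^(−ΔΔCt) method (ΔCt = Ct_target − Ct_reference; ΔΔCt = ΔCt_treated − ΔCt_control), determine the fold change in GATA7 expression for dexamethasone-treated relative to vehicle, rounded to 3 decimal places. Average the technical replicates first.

0.079

Mean Ct: GATA7 vehicle 31.845; GATA7 dexamethasone-treated 34.800; PPIA vehicle 21.370; PPIA dexamethasone-treated 20.660
ΔCt(vehicle) = 31.845 − 21.370 = 10.475
ΔCt(dexamethasone-treated) = 34.800 − 20.660 = 14.140
ΔΔCt = 14.140 − 10.475 = 3.665
Fold change = 2^(−3.665) = 0.0788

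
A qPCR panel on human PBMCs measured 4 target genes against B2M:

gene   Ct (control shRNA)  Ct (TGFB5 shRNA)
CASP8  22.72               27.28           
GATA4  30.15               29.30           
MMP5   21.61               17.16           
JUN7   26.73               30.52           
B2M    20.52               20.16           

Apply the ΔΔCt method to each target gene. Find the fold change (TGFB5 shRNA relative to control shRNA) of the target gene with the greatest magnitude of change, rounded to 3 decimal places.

0.033

CASP8: ΔΔCt = (27.28−20.16) − (22.72−20.52) = 7.12 − 2.20 = 4.92; fold change = 2^-4.92 = 0.033
GATA4: ΔΔCt = (29.30−20.16) − (30.15−20.52) = 9.14 − 9.63 = -0.49; fold change = 2^0.49 = 1.404
MMP5: ΔΔCt = (17.16−20.16) − (21.61−20.52) = -3.00 − 1.09 = -4.09; fold change = 2^4.09 = 17.030
JUN7: ΔΔCt = (30.52−20.16) − (26.73−20.52) = 10.36 − 6.21 = 4.15; fold change = 2^-4.15 = 0.056
CASP8 has the largest |ΔΔCt| = 4.92.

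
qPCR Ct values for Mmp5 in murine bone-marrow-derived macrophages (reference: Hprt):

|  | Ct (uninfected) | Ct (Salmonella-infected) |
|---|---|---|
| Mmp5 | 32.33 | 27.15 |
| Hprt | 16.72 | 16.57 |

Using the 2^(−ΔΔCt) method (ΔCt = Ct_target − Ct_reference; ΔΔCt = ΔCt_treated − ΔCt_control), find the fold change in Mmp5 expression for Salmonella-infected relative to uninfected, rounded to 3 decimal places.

ΔCt(uninfected) = 32.330 − 16.720 = 15.610
ΔCt(Salmonella-infected) = 27.150 − 16.570 = 10.580
ΔΔCt = 10.580 − 15.610 = -5.030
Fold change = 2^(−(-5.030)) = 2^5.030 = 32.6724

32.672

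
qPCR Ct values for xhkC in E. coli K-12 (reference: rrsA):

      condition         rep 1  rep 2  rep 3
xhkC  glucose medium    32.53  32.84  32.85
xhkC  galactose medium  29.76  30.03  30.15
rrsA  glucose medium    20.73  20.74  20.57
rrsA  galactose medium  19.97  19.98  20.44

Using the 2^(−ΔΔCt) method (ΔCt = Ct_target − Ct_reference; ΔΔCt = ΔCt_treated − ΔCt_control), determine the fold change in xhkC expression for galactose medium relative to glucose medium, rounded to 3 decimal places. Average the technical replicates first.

Mean Ct: xhkC glucose medium 32.740; xhkC galactose medium 29.980; rrsA glucose medium 20.680; rrsA galactose medium 20.130
ΔCt(glucose medium) = 32.740 − 20.680 = 12.060
ΔCt(galactose medium) = 29.980 − 20.130 = 9.850
ΔΔCt = 9.850 − 12.060 = -2.210
Fold change = 2^(−(-2.210)) = 2^2.210 = 4.6268

4.627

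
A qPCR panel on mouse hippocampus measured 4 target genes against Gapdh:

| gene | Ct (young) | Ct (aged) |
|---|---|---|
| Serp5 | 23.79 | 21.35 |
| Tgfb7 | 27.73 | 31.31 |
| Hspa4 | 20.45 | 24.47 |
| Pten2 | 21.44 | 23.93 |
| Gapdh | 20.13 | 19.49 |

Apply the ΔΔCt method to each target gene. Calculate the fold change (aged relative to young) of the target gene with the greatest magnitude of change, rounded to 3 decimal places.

0.040

Serp5: ΔΔCt = (21.35−19.49) − (23.79−20.13) = 1.86 − 3.66 = -1.80; fold change = 2^1.80 = 3.482
Tgfb7: ΔΔCt = (31.31−19.49) − (27.73−20.13) = 11.82 − 7.60 = 4.22; fold change = 2^-4.22 = 0.054
Hspa4: ΔΔCt = (24.47−19.49) − (20.45−20.13) = 4.98 − 0.32 = 4.66; fold change = 2^-4.66 = 0.040
Pten2: ΔΔCt = (23.93−19.49) − (21.44−20.13) = 4.44 − 1.31 = 3.13; fold change = 2^-3.13 = 0.114
Hspa4 has the largest |ΔΔCt| = 4.66.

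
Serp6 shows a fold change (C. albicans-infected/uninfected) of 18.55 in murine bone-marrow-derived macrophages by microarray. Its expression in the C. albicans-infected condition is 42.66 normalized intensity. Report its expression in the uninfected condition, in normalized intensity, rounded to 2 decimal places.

uninfected expression = 42.66 / 18.55 = 2.30

2.30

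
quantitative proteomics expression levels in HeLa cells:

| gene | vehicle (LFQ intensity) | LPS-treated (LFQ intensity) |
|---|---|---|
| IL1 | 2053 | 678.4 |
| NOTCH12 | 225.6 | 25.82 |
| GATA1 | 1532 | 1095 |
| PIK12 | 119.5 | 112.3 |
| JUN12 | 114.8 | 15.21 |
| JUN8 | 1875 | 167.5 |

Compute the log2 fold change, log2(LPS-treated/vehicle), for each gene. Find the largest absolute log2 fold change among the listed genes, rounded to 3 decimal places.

log2(678.4/2053) = -1.598  (IL1)
log2(25.82/225.6) = -3.127  (NOTCH12)
log2(1095/1532) = -0.484  (GATA1)
log2(112.3/119.5) = -0.090  (PIK12)
log2(15.21/114.8) = -2.916  (JUN12)
log2(167.5/1875) = -3.485  (JUN8)
The largest magnitude belongs to JUN8.

3.485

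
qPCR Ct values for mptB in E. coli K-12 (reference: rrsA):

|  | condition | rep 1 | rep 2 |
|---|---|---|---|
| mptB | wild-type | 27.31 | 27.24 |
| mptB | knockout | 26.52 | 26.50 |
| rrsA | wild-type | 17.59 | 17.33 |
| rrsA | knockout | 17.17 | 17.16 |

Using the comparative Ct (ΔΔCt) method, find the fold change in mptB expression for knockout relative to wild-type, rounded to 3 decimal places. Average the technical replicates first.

Mean Ct: mptB wild-type 27.275; mptB knockout 26.510; rrsA wild-type 17.460; rrsA knockout 17.165
ΔCt(wild-type) = 27.275 − 17.460 = 9.815
ΔCt(knockout) = 26.510 − 17.165 = 9.345
ΔΔCt = 9.345 − 9.815 = -0.470
Fold change = 2^(−(-0.470)) = 2^0.470 = 1.3851

1.385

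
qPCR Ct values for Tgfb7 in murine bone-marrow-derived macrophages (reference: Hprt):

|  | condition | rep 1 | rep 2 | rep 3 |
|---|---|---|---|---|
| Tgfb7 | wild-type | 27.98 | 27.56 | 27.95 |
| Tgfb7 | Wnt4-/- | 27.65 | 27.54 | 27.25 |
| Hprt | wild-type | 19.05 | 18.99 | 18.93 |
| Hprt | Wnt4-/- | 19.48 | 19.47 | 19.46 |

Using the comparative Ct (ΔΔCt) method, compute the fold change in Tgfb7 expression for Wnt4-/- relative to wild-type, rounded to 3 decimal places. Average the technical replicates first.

Mean Ct: Tgfb7 wild-type 27.830; Tgfb7 Wnt4-/- 27.480; Hprt wild-type 18.990; Hprt Wnt4-/- 19.470
ΔCt(wild-type) = 27.830 − 18.990 = 8.840
ΔCt(Wnt4-/-) = 27.480 − 19.470 = 8.010
ΔΔCt = 8.010 − 8.840 = -0.830
Fold change = 2^(−(-0.830)) = 2^0.830 = 1.7777

1.778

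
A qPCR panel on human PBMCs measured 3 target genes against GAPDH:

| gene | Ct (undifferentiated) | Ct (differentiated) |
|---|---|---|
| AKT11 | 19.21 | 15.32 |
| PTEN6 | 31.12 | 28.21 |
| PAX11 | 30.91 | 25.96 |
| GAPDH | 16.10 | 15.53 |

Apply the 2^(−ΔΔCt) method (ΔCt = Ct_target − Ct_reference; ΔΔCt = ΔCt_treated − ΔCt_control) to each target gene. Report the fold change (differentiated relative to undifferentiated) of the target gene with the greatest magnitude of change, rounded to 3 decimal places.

AKT11: ΔΔCt = (15.32−15.53) − (19.21−16.10) = -0.21 − 3.11 = -3.32; fold change = 2^3.32 = 9.987
PTEN6: ΔΔCt = (28.21−15.53) − (31.12−16.10) = 12.68 − 15.02 = -2.34; fold change = 2^2.34 = 5.063
PAX11: ΔΔCt = (25.96−15.53) − (30.91−16.10) = 10.43 − 14.81 = -4.38; fold change = 2^4.38 = 20.821
PAX11 has the largest |ΔΔCt| = 4.38.

20.821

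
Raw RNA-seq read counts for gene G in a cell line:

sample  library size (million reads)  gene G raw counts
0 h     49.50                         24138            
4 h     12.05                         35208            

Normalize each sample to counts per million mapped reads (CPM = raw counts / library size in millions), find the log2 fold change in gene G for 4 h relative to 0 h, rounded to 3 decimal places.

CPM(0 h) = 24138 / 49.50 = 487.6364
CPM(4 h) = 35208 / 12.05 = 2921.8257
Fold change = 2921.8257 / 487.6364 = 5.99181
log2(5.99181) = 2.5830

2.583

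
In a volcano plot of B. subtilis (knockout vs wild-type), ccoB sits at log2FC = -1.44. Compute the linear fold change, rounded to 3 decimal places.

Fold change = 2^(-1.44) = 0.3686
That is, ccoB drops to 36.9% of the wild-type level.

0.369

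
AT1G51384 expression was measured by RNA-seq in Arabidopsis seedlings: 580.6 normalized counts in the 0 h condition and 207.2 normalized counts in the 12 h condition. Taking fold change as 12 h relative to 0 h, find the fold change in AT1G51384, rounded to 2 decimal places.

Fold change = 207.2 / 580.6 = 0.357
AT1G51384 is downregulated.

0.36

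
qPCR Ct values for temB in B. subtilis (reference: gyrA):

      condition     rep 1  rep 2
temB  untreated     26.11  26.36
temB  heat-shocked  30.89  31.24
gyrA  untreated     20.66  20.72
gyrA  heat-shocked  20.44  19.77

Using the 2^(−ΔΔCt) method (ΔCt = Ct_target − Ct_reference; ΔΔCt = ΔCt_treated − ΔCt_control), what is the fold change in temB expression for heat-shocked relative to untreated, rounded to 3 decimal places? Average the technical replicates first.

Mean Ct: temB untreated 26.235; temB heat-shocked 31.065; gyrA untreated 20.690; gyrA heat-shocked 20.105
ΔCt(untreated) = 26.235 − 20.690 = 5.545
ΔCt(heat-shocked) = 31.065 − 20.105 = 10.960
ΔΔCt = 10.960 − 5.545 = 5.415
Fold change = 2^(−5.415) = 0.0234

0.023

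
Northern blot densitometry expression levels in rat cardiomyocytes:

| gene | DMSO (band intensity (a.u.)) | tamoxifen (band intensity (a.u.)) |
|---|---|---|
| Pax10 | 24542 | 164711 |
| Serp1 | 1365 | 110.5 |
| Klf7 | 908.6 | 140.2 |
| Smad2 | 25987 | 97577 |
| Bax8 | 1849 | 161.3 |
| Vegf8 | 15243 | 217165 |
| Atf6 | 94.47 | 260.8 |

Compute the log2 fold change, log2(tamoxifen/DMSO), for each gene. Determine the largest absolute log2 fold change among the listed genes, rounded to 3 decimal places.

3.833

log2(164711/24542) = 2.747  (Pax10)
log2(110.5/1365) = -3.627  (Serp1)
log2(140.2/908.6) = -2.696  (Klf7)
log2(97577/25987) = 1.909  (Smad2)
log2(161.3/1849) = -3.519  (Bax8)
log2(217165/15243) = 3.833  (Vegf8)
log2(260.8/94.47) = 1.465  (Atf6)
The largest magnitude belongs to Vegf8.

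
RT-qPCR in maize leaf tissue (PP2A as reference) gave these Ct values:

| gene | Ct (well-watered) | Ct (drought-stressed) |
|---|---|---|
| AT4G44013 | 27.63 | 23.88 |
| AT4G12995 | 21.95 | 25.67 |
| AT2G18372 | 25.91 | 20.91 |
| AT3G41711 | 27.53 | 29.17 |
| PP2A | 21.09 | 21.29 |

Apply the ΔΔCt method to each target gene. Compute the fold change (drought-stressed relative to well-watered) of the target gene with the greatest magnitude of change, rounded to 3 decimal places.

36.758

AT4G44013: ΔΔCt = (23.88−21.29) − (27.63−21.09) = 2.59 − 6.54 = -3.95; fold change = 2^3.95 = 15.455
AT4G12995: ΔΔCt = (25.67−21.29) − (21.95−21.09) = 4.38 − 0.86 = 3.52; fold change = 2^-3.52 = 0.087
AT2G18372: ΔΔCt = (20.91−21.29) − (25.91−21.09) = -0.38 − 4.82 = -5.20; fold change = 2^5.20 = 36.758
AT3G41711: ΔΔCt = (29.17−21.29) − (27.53−21.09) = 7.88 − 6.44 = 1.44; fold change = 2^-1.44 = 0.369
AT2G18372 has the largest |ΔΔCt| = 5.20.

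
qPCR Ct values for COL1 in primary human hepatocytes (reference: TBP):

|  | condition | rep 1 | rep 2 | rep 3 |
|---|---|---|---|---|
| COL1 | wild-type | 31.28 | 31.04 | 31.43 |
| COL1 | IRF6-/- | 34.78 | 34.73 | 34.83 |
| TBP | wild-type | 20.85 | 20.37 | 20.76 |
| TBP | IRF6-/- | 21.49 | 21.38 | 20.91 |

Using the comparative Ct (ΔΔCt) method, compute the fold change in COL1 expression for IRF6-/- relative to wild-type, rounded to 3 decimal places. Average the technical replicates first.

0.131

Mean Ct: COL1 wild-type 31.250; COL1 IRF6-/- 34.780; TBP wild-type 20.660; TBP IRF6-/- 21.260
ΔCt(wild-type) = 31.250 − 20.660 = 10.590
ΔCt(IRF6-/-) = 34.780 − 21.260 = 13.520
ΔΔCt = 13.520 − 10.590 = 2.930
Fold change = 2^(−2.930) = 0.1312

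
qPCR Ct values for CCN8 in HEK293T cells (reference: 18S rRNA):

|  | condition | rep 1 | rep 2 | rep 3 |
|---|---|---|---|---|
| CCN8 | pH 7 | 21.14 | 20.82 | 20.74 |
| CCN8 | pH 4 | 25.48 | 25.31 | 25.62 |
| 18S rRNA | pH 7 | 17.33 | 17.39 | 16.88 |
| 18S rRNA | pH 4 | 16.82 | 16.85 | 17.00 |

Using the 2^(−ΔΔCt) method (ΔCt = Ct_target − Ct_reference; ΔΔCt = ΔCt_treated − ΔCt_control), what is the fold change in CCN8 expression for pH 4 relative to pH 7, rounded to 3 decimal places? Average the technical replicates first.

Mean Ct: CCN8 pH 7 20.900; CCN8 pH 4 25.470; 18S rRNA pH 7 17.200; 18S rRNA pH 4 16.890
ΔCt(pH 7) = 20.900 − 17.200 = 3.700
ΔCt(pH 4) = 25.470 − 16.890 = 8.580
ΔΔCt = 8.580 − 3.700 = 4.880
Fold change = 2^(−4.880) = 0.0340

0.034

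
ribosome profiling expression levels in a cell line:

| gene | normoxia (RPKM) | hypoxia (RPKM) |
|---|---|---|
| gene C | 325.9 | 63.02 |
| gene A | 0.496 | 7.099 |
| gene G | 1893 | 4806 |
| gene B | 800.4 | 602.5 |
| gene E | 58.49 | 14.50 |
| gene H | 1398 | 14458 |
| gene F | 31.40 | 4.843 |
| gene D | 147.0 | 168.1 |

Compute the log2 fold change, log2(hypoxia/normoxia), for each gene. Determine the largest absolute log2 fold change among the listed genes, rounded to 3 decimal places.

3.839

log2(63.02/325.9) = -2.371  (gene C)
log2(7.099/0.496) = 3.839  (gene A)
log2(4806/1893) = 1.344  (gene G)
log2(602.5/800.4) = -0.410  (gene B)
log2(14.50/58.49) = -2.012  (gene E)
log2(14458/1398) = 3.370  (gene H)
log2(4.843/31.40) = -2.697  (gene F)
log2(168.1/147.0) = 0.194  (gene D)
The largest magnitude belongs to gene A.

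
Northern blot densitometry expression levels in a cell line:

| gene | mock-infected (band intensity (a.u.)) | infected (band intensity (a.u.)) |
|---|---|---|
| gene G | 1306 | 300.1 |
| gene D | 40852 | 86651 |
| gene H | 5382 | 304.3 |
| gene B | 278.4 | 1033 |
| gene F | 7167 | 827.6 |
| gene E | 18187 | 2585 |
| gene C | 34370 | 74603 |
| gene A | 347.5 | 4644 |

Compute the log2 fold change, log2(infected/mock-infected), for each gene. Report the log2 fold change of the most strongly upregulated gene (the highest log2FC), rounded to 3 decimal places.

3.740

log2(300.1/1306) = -2.122  (gene G)
log2(86651/40852) = 1.085  (gene D)
log2(304.3/5382) = -4.145  (gene H)
log2(1033/278.4) = 1.892  (gene B)
log2(827.6/7167) = -3.114  (gene F)
log2(2585/18187) = -2.815  (gene E)
log2(74603/34370) = 1.118  (gene C)
log2(4644/347.5) = 3.740  (gene A)
gene A is most strongly upregulated.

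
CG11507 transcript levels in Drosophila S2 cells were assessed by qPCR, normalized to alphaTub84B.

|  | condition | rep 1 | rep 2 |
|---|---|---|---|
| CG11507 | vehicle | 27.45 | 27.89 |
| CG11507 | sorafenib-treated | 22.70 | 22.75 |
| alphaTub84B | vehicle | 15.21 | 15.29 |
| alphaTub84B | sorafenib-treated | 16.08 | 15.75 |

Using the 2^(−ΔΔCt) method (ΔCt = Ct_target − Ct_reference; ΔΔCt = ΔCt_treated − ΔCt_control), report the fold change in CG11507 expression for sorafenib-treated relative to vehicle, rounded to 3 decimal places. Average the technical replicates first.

48.840

Mean Ct: CG11507 vehicle 27.670; CG11507 sorafenib-treated 22.725; alphaTub84B vehicle 15.250; alphaTub84B sorafenib-treated 15.915
ΔCt(vehicle) = 27.670 − 15.250 = 12.420
ΔCt(sorafenib-treated) = 22.725 − 15.915 = 6.810
ΔΔCt = 6.810 − 12.420 = -5.610
Fold change = 2^(−(-5.610)) = 2^5.610 = 48.8403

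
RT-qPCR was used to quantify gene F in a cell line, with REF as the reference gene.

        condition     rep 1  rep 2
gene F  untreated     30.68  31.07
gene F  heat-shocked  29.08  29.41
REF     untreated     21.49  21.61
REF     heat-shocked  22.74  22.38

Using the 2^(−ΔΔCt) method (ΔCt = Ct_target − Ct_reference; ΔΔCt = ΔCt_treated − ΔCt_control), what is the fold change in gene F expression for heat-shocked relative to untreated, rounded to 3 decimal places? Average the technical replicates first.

6.233

Mean Ct: gene F untreated 30.875; gene F heat-shocked 29.245; REF untreated 21.550; REF heat-shocked 22.560
ΔCt(untreated) = 30.875 − 21.550 = 9.325
ΔCt(heat-shocked) = 29.245 − 22.560 = 6.685
ΔΔCt = 6.685 − 9.325 = -2.640
Fold change = 2^(−(-2.640)) = 2^2.640 = 6.2333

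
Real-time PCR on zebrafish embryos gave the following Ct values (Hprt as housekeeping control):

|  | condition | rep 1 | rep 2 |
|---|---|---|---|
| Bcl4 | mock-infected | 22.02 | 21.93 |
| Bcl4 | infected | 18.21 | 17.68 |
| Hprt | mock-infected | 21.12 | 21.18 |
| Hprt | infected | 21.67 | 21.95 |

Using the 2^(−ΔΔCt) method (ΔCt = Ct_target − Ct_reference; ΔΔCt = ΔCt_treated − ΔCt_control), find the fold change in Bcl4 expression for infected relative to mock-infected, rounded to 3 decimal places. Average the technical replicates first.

Mean Ct: Bcl4 mock-infected 21.975; Bcl4 infected 17.945; Hprt mock-infected 21.150; Hprt infected 21.810
ΔCt(mock-infected) = 21.975 − 21.150 = 0.825
ΔCt(infected) = 17.945 − 21.810 = -3.865
ΔΔCt = -3.865 − 0.825 = -4.690
Fold change = 2^(−(-4.690)) = 2^4.690 = 25.8125

25.813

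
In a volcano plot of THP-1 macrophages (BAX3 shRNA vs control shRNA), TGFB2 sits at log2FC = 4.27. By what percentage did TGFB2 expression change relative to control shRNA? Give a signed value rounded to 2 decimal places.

1829.29%

Fold change = 2^(4.27) = 19.2929
Percent change = (FC − 1) × 100% = (19.2929 − 1) × 100 = 1829.29%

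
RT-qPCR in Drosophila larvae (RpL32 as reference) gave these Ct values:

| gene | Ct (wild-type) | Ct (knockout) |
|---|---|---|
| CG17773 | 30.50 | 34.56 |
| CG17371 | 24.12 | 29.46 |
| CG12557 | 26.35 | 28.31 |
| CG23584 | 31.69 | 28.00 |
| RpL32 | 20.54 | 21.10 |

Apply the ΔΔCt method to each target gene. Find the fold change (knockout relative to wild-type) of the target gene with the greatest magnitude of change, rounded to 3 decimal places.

0.036

CG17773: ΔΔCt = (34.56−21.10) − (30.50−20.54) = 13.46 − 9.96 = 3.50; fold change = 2^-3.50 = 0.088
CG17371: ΔΔCt = (29.46−21.10) − (24.12−20.54) = 8.36 − 3.58 = 4.78; fold change = 2^-4.78 = 0.036
CG12557: ΔΔCt = (28.31−21.10) − (26.35−20.54) = 7.21 − 5.81 = 1.40; fold change = 2^-1.40 = 0.379
CG23584: ΔΔCt = (28.00−21.10) − (31.69−20.54) = 6.90 − 11.15 = -4.25; fold change = 2^4.25 = 19.027
CG17371 has the largest |ΔΔCt| = 4.78.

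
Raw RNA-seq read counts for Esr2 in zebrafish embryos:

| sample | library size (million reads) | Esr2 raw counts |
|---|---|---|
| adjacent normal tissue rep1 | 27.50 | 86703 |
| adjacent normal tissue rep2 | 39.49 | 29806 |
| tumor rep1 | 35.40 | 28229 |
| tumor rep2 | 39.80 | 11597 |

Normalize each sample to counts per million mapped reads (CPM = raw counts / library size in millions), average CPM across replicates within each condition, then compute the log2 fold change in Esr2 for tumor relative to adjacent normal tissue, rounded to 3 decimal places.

CPM(adjacent normal tissue rep1) = 86703 / 27.50 = 3152.8364
CPM(adjacent normal tissue rep2) = 29806 / 39.49 = 754.7734
CPM(tumor rep1) = 28229 / 35.40 = 797.4294
CPM(tumor rep2) = 11597 / 39.80 = 291.3819
mean CPM(adjacent normal tissue) = 1953.8049; mean CPM(tumor) = 544.4056
Fold change = 544.4056 / 1953.8049 = 0.27864
log2(0.27864) = -1.8435

-1.844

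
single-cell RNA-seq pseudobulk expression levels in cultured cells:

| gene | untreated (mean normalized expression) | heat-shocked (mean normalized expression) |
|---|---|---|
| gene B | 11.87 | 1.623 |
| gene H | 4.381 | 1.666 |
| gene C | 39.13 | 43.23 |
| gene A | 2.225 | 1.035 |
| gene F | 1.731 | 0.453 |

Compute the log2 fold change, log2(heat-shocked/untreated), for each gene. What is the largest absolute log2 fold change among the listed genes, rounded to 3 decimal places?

log2(1.623/11.87) = -2.871  (gene B)
log2(1.666/4.381) = -1.395  (gene H)
log2(43.23/39.13) = 0.144  (gene C)
log2(1.035/2.225) = -1.104  (gene A)
log2(0.453/1.731) = -1.934  (gene F)
The largest magnitude belongs to gene B.

2.871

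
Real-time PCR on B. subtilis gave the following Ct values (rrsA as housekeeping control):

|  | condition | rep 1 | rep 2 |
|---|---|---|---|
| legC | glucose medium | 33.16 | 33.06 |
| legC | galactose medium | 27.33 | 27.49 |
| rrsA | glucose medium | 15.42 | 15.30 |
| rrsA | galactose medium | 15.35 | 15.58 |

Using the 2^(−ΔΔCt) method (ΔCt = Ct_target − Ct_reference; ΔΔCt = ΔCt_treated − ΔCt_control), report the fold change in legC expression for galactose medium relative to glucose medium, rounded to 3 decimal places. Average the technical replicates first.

55.909

Mean Ct: legC glucose medium 33.110; legC galactose medium 27.410; rrsA glucose medium 15.360; rrsA galactose medium 15.465
ΔCt(glucose medium) = 33.110 − 15.360 = 17.750
ΔCt(galactose medium) = 27.410 − 15.465 = 11.945
ΔΔCt = 11.945 − 17.750 = -5.805
Fold change = 2^(−(-5.805)) = 2^5.805 = 55.9087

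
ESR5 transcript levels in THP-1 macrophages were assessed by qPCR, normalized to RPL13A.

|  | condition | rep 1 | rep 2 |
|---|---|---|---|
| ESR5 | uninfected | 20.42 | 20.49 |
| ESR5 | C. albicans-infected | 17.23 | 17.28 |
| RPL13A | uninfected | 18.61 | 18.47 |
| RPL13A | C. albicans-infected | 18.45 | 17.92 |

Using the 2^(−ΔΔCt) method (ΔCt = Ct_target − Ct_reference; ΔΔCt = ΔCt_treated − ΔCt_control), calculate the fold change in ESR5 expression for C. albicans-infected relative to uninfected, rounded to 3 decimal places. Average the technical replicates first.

Mean Ct: ESR5 uninfected 20.455; ESR5 C. albicans-infected 17.255; RPL13A uninfected 18.540; RPL13A C. albicans-infected 18.185
ΔCt(uninfected) = 20.455 − 18.540 = 1.915
ΔCt(C. albicans-infected) = 17.255 − 18.185 = -0.930
ΔΔCt = -0.930 − 1.915 = -2.845
Fold change = 2^(−(-2.845)) = 2^2.845 = 7.1851

7.185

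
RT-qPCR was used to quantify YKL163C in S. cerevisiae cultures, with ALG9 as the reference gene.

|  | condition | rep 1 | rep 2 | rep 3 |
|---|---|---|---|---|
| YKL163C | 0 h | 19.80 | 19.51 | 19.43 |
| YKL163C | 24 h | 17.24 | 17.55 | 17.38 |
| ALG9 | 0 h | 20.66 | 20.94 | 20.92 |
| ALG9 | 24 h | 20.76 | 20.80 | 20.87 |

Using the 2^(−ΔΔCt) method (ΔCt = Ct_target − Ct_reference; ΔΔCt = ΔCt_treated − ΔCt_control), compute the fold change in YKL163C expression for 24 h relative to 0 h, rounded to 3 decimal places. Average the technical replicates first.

4.469

Mean Ct: YKL163C 0 h 19.580; YKL163C 24 h 17.390; ALG9 0 h 20.840; ALG9 24 h 20.810
ΔCt(0 h) = 19.580 − 20.840 = -1.260
ΔCt(24 h) = 17.390 − 20.810 = -3.420
ΔΔCt = -3.420 − (-1.260) = -2.160
Fold change = 2^(−(-2.160)) = 2^2.160 = 4.4691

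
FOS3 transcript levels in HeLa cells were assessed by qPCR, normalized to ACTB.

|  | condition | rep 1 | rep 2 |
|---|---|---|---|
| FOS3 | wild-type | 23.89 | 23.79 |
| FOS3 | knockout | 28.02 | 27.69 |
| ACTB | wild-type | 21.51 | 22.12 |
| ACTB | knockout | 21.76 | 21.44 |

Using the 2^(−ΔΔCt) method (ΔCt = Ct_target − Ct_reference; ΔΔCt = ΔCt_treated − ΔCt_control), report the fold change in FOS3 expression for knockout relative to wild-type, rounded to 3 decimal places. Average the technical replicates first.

Mean Ct: FOS3 wild-type 23.840; FOS3 knockout 27.855; ACTB wild-type 21.815; ACTB knockout 21.600
ΔCt(wild-type) = 23.840 − 21.815 = 2.025
ΔCt(knockout) = 27.855 − 21.600 = 6.255
ΔΔCt = 6.255 − 2.025 = 4.230
Fold change = 2^(−4.230) = 0.0533

0.053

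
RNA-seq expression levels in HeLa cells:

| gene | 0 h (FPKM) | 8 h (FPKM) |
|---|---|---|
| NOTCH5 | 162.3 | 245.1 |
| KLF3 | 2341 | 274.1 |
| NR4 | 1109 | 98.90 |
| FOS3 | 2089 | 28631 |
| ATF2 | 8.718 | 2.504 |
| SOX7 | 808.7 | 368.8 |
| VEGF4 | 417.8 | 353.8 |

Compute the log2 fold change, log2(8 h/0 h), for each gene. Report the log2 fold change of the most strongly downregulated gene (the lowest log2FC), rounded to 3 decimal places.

-3.487

log2(245.1/162.3) = 0.595  (NOTCH5)
log2(274.1/2341) = -3.094  (KLF3)
log2(98.90/1109) = -3.487  (NR4)
log2(28631/2089) = 3.777  (FOS3)
log2(2.504/8.718) = -1.800  (ATF2)
log2(368.8/808.7) = -1.133  (SOX7)
log2(353.8/417.8) = -0.240  (VEGF4)
NR4 is most strongly downregulated.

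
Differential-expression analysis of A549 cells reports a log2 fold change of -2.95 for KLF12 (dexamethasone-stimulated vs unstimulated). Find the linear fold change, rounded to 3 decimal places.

Fold change = 2^(-2.95) = 0.1294
That is, KLF12 drops to 12.9% of the unstimulated level.

0.129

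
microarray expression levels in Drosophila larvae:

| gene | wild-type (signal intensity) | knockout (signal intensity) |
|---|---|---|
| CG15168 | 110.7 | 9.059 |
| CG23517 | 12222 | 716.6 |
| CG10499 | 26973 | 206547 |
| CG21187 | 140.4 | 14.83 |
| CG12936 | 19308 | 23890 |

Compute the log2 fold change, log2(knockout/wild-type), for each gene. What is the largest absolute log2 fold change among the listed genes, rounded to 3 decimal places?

log2(9.059/110.7) = -3.611  (CG15168)
log2(716.6/12222) = -4.092  (CG23517)
log2(206547/26973) = 2.937  (CG10499)
log2(14.83/140.4) = -3.243  (CG21187)
log2(23890/19308) = 0.307  (CG12936)
The largest magnitude belongs to CG23517.

4.092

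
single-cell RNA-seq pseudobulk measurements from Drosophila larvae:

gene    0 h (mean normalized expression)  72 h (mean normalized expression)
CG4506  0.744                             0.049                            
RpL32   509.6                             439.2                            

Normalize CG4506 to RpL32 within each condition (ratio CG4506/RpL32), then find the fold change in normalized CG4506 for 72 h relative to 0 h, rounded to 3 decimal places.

0.076

CG4506/RpL32 (0 h) = 0.744 / 509.6 = 0.00146
CG4506/RpL32 (72 h) = 0.049 / 439.2 = 0.00011157
Fold change = 0.00011157 / 0.00146 = 0.0764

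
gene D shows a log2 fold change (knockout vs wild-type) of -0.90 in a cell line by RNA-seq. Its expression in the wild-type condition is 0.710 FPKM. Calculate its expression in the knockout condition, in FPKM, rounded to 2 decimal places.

Fold change = 2^(-0.90) = 0.5359
knockout expression = 0.710 × 0.5359 = 0.38

0.38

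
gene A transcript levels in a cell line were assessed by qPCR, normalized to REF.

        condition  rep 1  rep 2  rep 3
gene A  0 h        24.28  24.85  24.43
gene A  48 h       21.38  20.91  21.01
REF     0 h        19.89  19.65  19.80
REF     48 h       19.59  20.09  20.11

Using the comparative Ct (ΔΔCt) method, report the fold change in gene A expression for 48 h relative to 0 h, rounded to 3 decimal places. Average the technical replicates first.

Mean Ct: gene A 0 h 24.520; gene A 48 h 21.100; REF 0 h 19.780; REF 48 h 19.930
ΔCt(0 h) = 24.520 − 19.780 = 4.740
ΔCt(48 h) = 21.100 − 19.930 = 1.170
ΔΔCt = 1.170 − 4.740 = -3.570
Fold change = 2^(−(-3.570)) = 2^3.570 = 11.8762

11.876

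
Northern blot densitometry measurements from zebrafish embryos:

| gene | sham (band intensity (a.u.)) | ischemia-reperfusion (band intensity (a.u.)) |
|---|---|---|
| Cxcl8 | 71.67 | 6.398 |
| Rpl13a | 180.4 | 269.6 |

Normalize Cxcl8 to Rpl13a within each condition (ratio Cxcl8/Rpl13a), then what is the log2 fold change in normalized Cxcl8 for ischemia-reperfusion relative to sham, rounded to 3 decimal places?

-4.065

Cxcl8/Rpl13a (sham) = 71.67 / 180.4 = 0.39728
Cxcl8/Rpl13a (ischemia-reperfusion) = 6.398 / 269.6 = 0.023731
Fold change = 0.023731 / 0.39728 = 0.0597
log2(0.0597) = -4.0653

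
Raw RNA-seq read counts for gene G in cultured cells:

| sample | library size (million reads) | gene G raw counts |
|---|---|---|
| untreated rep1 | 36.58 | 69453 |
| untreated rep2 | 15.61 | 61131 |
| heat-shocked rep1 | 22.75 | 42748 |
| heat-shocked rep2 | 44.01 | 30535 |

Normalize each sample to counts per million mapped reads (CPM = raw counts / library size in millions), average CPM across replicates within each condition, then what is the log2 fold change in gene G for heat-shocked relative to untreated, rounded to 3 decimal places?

CPM(untreated rep1) = 69453 / 36.58 = 1898.6605
CPM(untreated rep2) = 61131 / 15.61 = 3916.1435
CPM(heat-shocked rep1) = 42748 / 22.75 = 1879.0330
CPM(heat-shocked rep2) = 30535 / 44.01 = 693.8196
mean CPM(untreated) = 2907.4020; mean CPM(heat-shocked) = 1286.4263
Fold change = 1286.4263 / 2907.4020 = 0.44247
log2(0.44247) = -1.1764

-1.176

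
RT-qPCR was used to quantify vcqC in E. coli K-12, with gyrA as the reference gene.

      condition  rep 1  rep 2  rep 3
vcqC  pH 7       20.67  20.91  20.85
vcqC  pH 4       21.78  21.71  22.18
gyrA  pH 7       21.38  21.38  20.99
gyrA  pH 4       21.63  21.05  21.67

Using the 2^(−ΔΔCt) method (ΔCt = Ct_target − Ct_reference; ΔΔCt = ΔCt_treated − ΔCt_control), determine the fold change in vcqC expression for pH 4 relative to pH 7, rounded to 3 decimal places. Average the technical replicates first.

0.543

Mean Ct: vcqC pH 7 20.810; vcqC pH 4 21.890; gyrA pH 7 21.250; gyrA pH 4 21.450
ΔCt(pH 7) = 20.810 − 21.250 = -0.440
ΔCt(pH 4) = 21.890 − 21.450 = 0.440
ΔΔCt = 0.440 − (-0.440) = 0.880
Fold change = 2^(−0.880) = 0.5434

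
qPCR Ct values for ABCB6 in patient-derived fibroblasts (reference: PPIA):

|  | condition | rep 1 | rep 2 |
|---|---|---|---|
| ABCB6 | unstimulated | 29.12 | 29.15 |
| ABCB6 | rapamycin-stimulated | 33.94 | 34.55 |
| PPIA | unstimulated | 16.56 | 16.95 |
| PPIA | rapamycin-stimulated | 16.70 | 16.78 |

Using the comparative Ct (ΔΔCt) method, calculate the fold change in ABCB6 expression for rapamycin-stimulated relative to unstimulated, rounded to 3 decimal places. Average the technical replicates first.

0.029

Mean Ct: ABCB6 unstimulated 29.135; ABCB6 rapamycin-stimulated 34.245; PPIA unstimulated 16.755; PPIA rapamycin-stimulated 16.740
ΔCt(unstimulated) = 29.135 − 16.755 = 12.380
ΔCt(rapamycin-stimulated) = 34.245 − 16.740 = 17.505
ΔΔCt = 17.505 − 12.380 = 5.125
Fold change = 2^(−5.125) = 0.0287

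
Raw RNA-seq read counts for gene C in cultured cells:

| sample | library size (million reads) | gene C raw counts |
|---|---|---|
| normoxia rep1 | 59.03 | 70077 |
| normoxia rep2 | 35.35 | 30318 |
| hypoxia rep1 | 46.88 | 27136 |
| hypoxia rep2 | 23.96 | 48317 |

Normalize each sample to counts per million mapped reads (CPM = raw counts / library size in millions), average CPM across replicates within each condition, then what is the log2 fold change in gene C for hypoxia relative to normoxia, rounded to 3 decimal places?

0.344

CPM(normoxia rep1) = 70077 / 59.03 = 1187.1421
CPM(normoxia rep2) = 30318 / 35.35 = 857.6521
CPM(hypoxia rep1) = 27136 / 46.88 = 578.8396
CPM(hypoxia rep2) = 48317 / 23.96 = 2016.5693
mean CPM(normoxia) = 1022.3971; mean CPM(hypoxia) = 1297.7044
Fold change = 1297.7044 / 1022.3971 = 1.26928
log2(1.26928) = 0.3440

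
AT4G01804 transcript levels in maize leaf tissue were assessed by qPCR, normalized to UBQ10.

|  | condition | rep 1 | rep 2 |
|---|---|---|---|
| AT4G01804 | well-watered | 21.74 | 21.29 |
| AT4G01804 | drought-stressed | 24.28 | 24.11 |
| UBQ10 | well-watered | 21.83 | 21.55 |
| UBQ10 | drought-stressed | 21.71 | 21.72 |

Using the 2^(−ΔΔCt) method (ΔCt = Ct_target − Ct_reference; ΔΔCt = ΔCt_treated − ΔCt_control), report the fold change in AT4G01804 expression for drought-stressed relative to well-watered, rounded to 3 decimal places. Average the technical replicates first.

Mean Ct: AT4G01804 well-watered 21.515; AT4G01804 drought-stressed 24.195; UBQ10 well-watered 21.690; UBQ10 drought-stressed 21.715
ΔCt(well-watered) = 21.515 − 21.690 = -0.175
ΔCt(drought-stressed) = 24.195 − 21.715 = 2.480
ΔΔCt = 2.480 − (-0.175) = 2.655
Fold change = 2^(−2.655) = 0.1588

0.159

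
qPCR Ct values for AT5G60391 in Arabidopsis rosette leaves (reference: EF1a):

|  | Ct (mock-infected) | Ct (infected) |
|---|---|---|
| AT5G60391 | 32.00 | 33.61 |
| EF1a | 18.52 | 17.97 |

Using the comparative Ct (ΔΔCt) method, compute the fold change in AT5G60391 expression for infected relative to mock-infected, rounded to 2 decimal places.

0.22

ΔCt(mock-infected) = 32.000 − 18.520 = 13.480
ΔCt(infected) = 33.610 − 17.970 = 15.640
ΔΔCt = 15.640 − 13.480 = 2.160
Fold change = 2^(−2.160) = 0.224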